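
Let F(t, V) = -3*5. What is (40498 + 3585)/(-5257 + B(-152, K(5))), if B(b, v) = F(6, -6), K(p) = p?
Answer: -44083/5272 ≈ -8.3617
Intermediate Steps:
F(t, V) = -15
B(b, v) = -15
(40498 + 3585)/(-5257 + B(-152, K(5))) = (40498 + 3585)/(-5257 - 15) = 44083/(-5272) = 44083*(-1/5272) = -44083/5272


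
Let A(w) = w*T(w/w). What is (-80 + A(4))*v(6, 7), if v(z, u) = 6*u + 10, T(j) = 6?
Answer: -2912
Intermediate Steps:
A(w) = 6*w (A(w) = w*6 = 6*w)
v(z, u) = 10 + 6*u
(-80 + A(4))*v(6, 7) = (-80 + 6*4)*(10 + 6*7) = (-80 + 24)*(10 + 42) = -56*52 = -2912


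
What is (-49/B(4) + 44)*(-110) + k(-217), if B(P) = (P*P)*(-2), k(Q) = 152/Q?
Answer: -17391727/3472 ≈ -5009.1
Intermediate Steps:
B(P) = -2*P² (B(P) = P²*(-2) = -2*P²)
(-49/B(4) + 44)*(-110) + k(-217) = (-49/((-2*4²)) + 44)*(-110) + 152/(-217) = (-49/((-2*16)) + 44)*(-110) + 152*(-1/217) = (-49/(-32) + 44)*(-110) - 152/217 = (-49*(-1/32) + 44)*(-110) - 152/217 = (49/32 + 44)*(-110) - 152/217 = (1457/32)*(-110) - 152/217 = -80135/16 - 152/217 = -17391727/3472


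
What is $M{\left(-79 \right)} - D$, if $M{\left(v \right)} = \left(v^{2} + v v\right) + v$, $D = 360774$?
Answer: $-348371$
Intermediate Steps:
$M{\left(v \right)} = v + 2 v^{2}$ ($M{\left(v \right)} = \left(v^{2} + v^{2}\right) + v = 2 v^{2} + v = v + 2 v^{2}$)
$M{\left(-79 \right)} - D = - 79 \left(1 + 2 \left(-79\right)\right) - 360774 = - 79 \left(1 - 158\right) - 360774 = \left(-79\right) \left(-157\right) - 360774 = 12403 - 360774 = -348371$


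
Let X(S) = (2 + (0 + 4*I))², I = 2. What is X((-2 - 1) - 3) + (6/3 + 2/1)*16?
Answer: 164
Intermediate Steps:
X(S) = 100 (X(S) = (2 + (0 + 4*2))² = (2 + (0 + 8))² = (2 + 8)² = 10² = 100)
X((-2 - 1) - 3) + (6/3 + 2/1)*16 = 100 + (6/3 + 2/1)*16 = 100 + (6*(⅓) + 2*1)*16 = 100 + (2 + 2)*16 = 100 + 4*16 = 100 + 64 = 164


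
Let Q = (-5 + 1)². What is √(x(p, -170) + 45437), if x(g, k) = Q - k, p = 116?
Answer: √45623 ≈ 213.60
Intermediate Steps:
Q = 16 (Q = (-4)² = 16)
x(g, k) = 16 - k
√(x(p, -170) + 45437) = √((16 - 1*(-170)) + 45437) = √((16 + 170) + 45437) = √(186 + 45437) = √45623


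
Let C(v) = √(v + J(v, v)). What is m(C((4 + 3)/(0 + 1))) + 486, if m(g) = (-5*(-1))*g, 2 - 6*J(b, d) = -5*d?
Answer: 486 + 5*√474/6 ≈ 504.14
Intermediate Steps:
J(b, d) = ⅓ + 5*d/6 (J(b, d) = ⅓ - (-5)*d/6 = ⅓ + 5*d/6)
C(v) = √(⅓ + 11*v/6) (C(v) = √(v + (⅓ + 5*v/6)) = √(⅓ + 11*v/6))
m(g) = 5*g
m(C((4 + 3)/(0 + 1))) + 486 = 5*(√(12 + 66*((4 + 3)/(0 + 1)))/6) + 486 = 5*(√(12 + 66*(7/1))/6) + 486 = 5*(√(12 + 66*(7*1))/6) + 486 = 5*(√(12 + 66*7)/6) + 486 = 5*(√(12 + 462)/6) + 486 = 5*(√474/6) + 486 = 5*√474/6 + 486 = 486 + 5*√474/6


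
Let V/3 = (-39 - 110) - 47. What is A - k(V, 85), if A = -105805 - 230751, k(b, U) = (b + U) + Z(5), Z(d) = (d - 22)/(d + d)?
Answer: -3360513/10 ≈ -3.3605e+5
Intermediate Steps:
Z(d) = (-22 + d)/(2*d) (Z(d) = (-22 + d)/((2*d)) = (-22 + d)*(1/(2*d)) = (-22 + d)/(2*d))
V = -588 (V = 3*((-39 - 110) - 47) = 3*(-149 - 47) = 3*(-196) = -588)
k(b, U) = -17/10 + U + b (k(b, U) = (b + U) + (½)*(-22 + 5)/5 = (U + b) + (½)*(⅕)*(-17) = (U + b) - 17/10 = -17/10 + U + b)
A = -336556
A - k(V, 85) = -336556 - (-17/10 + 85 - 588) = -336556 - 1*(-5047/10) = -336556 + 5047/10 = -3360513/10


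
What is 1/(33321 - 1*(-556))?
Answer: 1/33877 ≈ 2.9519e-5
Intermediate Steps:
1/(33321 - 1*(-556)) = 1/(33321 + 556) = 1/33877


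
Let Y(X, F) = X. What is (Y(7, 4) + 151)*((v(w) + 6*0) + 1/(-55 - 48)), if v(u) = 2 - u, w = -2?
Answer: 64938/103 ≈ 630.47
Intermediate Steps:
(Y(7, 4) + 151)*((v(w) + 6*0) + 1/(-55 - 48)) = (7 + 151)*(((2 - 1*(-2)) + 6*0) + 1/(-55 - 48)) = 158*(((2 + 2) + 0) + 1/(-103)) = 158*((4 + 0) - 1/103) = 158*(4 - 1/103) = 158*(411/103) = 64938/103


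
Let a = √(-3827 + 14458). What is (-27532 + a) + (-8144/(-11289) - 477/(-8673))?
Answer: -898522751213/32636499 + √10631 ≈ -27428.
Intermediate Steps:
a = √10631 ≈ 103.11
(-27532 + a) + (-8144/(-11289) - 477/(-8673)) = (-27532 + √10631) + (-8144/(-11289) - 477/(-8673)) = (-27532 + √10631) + (-8144*(-1/11289) - 477*(-1/8673)) = (-27532 + √10631) + (8144/11289 + 159/2891) = (-27532 + √10631) + 25339255/32636499 = -898522751213/32636499 + √10631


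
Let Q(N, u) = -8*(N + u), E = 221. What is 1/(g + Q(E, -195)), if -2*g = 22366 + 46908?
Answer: -1/34845 ≈ -2.8699e-5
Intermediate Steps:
Q(N, u) = -8*N - 8*u
g = -34637 (g = -(22366 + 46908)/2 = -1/2*69274 = -34637)
1/(g + Q(E, -195)) = 1/(-34637 + (-8*221 - 8*(-195))) = 1/(-34637 + (-1768 + 1560)) = 1/(-34637 - 208) = 1/(-34845) = -1/34845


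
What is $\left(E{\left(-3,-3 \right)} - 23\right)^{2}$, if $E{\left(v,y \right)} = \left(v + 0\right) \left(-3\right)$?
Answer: $196$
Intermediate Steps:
$E{\left(v,y \right)} = - 3 v$ ($E{\left(v,y \right)} = v \left(-3\right) = - 3 v$)
$\left(E{\left(-3,-3 \right)} - 23\right)^{2} = \left(\left(-3\right) \left(-3\right) - 23\right)^{2} = \left(9 - 23\right)^{2} = \left(-14\right)^{2} = 196$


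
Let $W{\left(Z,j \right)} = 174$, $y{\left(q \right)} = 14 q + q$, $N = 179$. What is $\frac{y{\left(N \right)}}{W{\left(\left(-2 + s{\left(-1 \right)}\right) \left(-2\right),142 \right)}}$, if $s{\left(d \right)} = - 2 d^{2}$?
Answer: $\frac{895}{58} \approx 15.431$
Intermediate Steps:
$y{\left(q \right)} = 15 q$
$\frac{y{\left(N \right)}}{W{\left(\left(-2 + s{\left(-1 \right)}\right) \left(-2\right),142 \right)}} = \frac{15 \cdot 179}{174} = 2685 \cdot \frac{1}{174} = \frac{895}{58}$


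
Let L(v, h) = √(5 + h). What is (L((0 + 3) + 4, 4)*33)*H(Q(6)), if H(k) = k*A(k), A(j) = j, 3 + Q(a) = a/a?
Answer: 396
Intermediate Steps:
Q(a) = -2 (Q(a) = -3 + a/a = -3 + 1 = -2)
H(k) = k² (H(k) = k*k = k²)
(L((0 + 3) + 4, 4)*33)*H(Q(6)) = (√(5 + 4)*33)*(-2)² = (√9*33)*4 = (3*33)*4 = 99*4 = 396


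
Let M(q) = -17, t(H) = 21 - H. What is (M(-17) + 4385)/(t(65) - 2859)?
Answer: -4368/2903 ≈ -1.5047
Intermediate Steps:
(M(-17) + 4385)/(t(65) - 2859) = (-17 + 4385)/((21 - 1*65) - 2859) = 4368/((21 - 65) - 2859) = 4368/(-44 - 2859) = 4368/(-2903) = 4368*(-1/2903) = -4368/2903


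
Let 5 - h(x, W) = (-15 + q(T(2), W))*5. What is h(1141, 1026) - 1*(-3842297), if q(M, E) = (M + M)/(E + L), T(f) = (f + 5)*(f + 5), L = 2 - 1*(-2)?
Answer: 395764782/103 ≈ 3.8424e+6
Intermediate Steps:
L = 4 (L = 2 + 2 = 4)
T(f) = (5 + f)**2 (T(f) = (5 + f)*(5 + f) = (5 + f)**2)
q(M, E) = 2*M/(4 + E) (q(M, E) = (M + M)/(E + 4) = (2*M)/(4 + E) = 2*M/(4 + E))
h(x, W) = 80 - 490/(4 + W) (h(x, W) = 5 - (-15 + 2*(5 + 2)**2/(4 + W))*5 = 5 - (-15 + 2*7**2/(4 + W))*5 = 5 - (-15 + 2*49/(4 + W))*5 = 5 - (-15 + 98/(4 + W))*5 = 5 - (-75 + 490/(4 + W)) = 5 + (75 - 490/(4 + W)) = 80 - 490/(4 + W))
h(1141, 1026) - 1*(-3842297) = 10*(-17 + 8*1026)/(4 + 1026) - 1*(-3842297) = 10*(-17 + 8208)/1030 + 3842297 = 10*(1/1030)*8191 + 3842297 = 8191/103 + 3842297 = 395764782/103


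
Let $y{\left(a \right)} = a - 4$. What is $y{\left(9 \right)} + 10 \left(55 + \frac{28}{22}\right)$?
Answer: $\frac{6245}{11} \approx 567.73$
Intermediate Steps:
$y{\left(a \right)} = -4 + a$
$y{\left(9 \right)} + 10 \left(55 + \frac{28}{22}\right) = \left(-4 + 9\right) + 10 \left(55 + \frac{28}{22}\right) = 5 + 10 \left(55 + 28 \cdot \frac{1}{22}\right) = 5 + 10 \left(55 + \frac{14}{11}\right) = 5 + 10 \cdot \frac{619}{11} = 5 + \frac{6190}{11} = \frac{6245}{11}$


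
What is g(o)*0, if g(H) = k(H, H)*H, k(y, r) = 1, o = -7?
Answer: 0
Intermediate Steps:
g(H) = H (g(H) = 1*H = H)
g(o)*0 = -7*0 = 0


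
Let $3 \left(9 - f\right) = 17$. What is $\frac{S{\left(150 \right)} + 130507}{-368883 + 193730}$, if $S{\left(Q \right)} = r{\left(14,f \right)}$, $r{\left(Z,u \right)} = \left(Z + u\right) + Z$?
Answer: $- \frac{391615}{525459} \approx -0.74528$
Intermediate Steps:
$f = \frac{10}{3}$ ($f = 9 - \frac{17}{3} = \frac{10}{3} \approx 3.3333$)
$r{\left(Z,u \right)} = u + 2 Z$
$S{\left(Q \right)} = \frac{94}{3}$ ($S{\left(Q \right)} = \frac{10}{3} + 2 \cdot 14 = \frac{10}{3} + 28 = \frac{94}{3}$)
$\frac{S{\left(150 \right)} + 130507}{-368883 + 193730} = \frac{\frac{94}{3} + 130507}{-368883 + 193730} = \frac{391615}{3 \left(-175153\right)} = \frac{391615}{3} \left(- \frac{1}{175153}\right) = - \frac{391615}{525459}$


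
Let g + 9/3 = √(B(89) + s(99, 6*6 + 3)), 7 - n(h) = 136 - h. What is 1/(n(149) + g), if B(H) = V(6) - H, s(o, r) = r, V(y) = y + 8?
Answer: 17/325 - 6*I/325 ≈ 0.052308 - 0.018462*I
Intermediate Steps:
V(y) = 8 + y
n(h) = -129 + h (n(h) = 7 - (136 - h) = 7 + (-136 + h) = -129 + h)
B(H) = 14 - H (B(H) = (8 + 6) - H = 14 - H)
g = -3 + 6*I (g = -3 + √((14 - 1*89) + (6*6 + 3)) = -3 + √((14 - 89) + (36 + 3)) = -3 + √(-75 + 39) = -3 + √(-36) = -3 + 6*I ≈ -3.0 + 6.0*I)
1/(n(149) + g) = 1/((-129 + 149) + (-3 + 6*I)) = 1/(20 + (-3 + 6*I)) = 1/(17 + 6*I) = (17 - 6*I)/325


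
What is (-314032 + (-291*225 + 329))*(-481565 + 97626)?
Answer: 145581222142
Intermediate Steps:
(-314032 + (-291*225 + 329))*(-481565 + 97626) = (-314032 + (-65475 + 329))*(-383939) = (-314032 - 65146)*(-383939) = -379178*(-383939) = 145581222142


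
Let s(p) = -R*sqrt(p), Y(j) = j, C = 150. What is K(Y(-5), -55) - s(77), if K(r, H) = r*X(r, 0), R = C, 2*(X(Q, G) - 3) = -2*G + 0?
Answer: -15 + 150*sqrt(77) ≈ 1301.2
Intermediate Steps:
X(Q, G) = 3 - G (X(Q, G) = 3 + (-2*G + 0)/2 = 3 + (-2*G)/2 = 3 - G)
R = 150
K(r, H) = 3*r (K(r, H) = r*(3 - 1*0) = r*(3 + 0) = r*3 = 3*r)
s(p) = -150*sqrt(p)
K(Y(-5), -55) - s(77) = 3*(-5) - (-150)*sqrt(77) = -15 + 150*sqrt(77)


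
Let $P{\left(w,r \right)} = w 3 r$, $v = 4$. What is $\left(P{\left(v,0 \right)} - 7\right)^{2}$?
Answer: $49$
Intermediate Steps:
$P{\left(w,r \right)} = 3 r w$ ($P{\left(w,r \right)} = 3 w r = 3 r w$)
$\left(P{\left(v,0 \right)} - 7\right)^{2} = \left(3 \cdot 0 \cdot 4 - 7\right)^{2} = \left(0 - 7\right)^{2} = \left(-7\right)^{2} = 49$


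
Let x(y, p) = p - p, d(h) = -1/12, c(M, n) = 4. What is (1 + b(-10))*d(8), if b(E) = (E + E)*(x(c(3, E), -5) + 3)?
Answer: 59/12 ≈ 4.9167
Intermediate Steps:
d(h) = -1/12 (d(h) = -1*1/12 = -1/12)
x(y, p) = 0
b(E) = 6*E (b(E) = (E + E)*(0 + 3) = (2*E)*3 = 6*E)
(1 + b(-10))*d(8) = (1 + 6*(-10))*(-1/12) = (1 - 60)*(-1/12) = -59*(-1/12) = 59/12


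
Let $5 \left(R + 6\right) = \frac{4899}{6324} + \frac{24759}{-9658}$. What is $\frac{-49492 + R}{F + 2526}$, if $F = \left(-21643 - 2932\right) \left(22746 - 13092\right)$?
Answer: $\frac{839783528303}{4025063706471280} \approx 0.00020864$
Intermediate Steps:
$R = - \frac{323596189}{50897660}$ ($R = -6 + \frac{\frac{4899}{6324} + \frac{24759}{-9658}}{5} = -6 + \frac{4899 \cdot \frac{1}{6324} + 24759 \left(- \frac{1}{9658}\right)}{5} = -6 + \frac{\frac{1633}{2108} - \frac{24759}{9658}}{5} = -6 + \frac{1}{5} \left(- \frac{18210229}{10179532}\right) = -6 - \frac{18210229}{50897660} = - \frac{323596189}{50897660} \approx -6.3578$)
$F = -237247050$ ($F = \left(-24575\right) 9654 = -237247050$)
$\frac{-49492 + R}{F + 2526} = \frac{-49492 - \frac{323596189}{50897660}}{-237247050 + 2526} = - \frac{2519350584909}{50897660 \left(-237244524\right)} = \left(- \frac{2519350584909}{50897660}\right) \left(- \frac{1}{237244524}\right) = \frac{839783528303}{4025063706471280}$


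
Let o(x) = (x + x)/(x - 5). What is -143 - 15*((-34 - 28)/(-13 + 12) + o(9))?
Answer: -2281/2 ≈ -1140.5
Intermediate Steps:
o(x) = 2*x/(-5 + x) (o(x) = (2*x)/(-5 + x) = 2*x/(-5 + x))
-143 - 15*((-34 - 28)/(-13 + 12) + o(9)) = -143 - 15*((-34 - 28)/(-13 + 12) + 2*9/(-5 + 9)) = -143 - 15*(-62/(-1) + 2*9/4) = -143 - 15*(-62*(-1) + 2*9*(¼)) = -143 - 15*(62 + 9/2) = -143 - 15*133/2 = -143 - 1995/2 = -2281/2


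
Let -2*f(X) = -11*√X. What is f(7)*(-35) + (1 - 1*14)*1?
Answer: -13 - 385*√7/2 ≈ -522.31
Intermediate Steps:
f(X) = 11*√X/2 (f(X) = -(-11)*√X/2 = 11*√X/2)
f(7)*(-35) + (1 - 1*14)*1 = (11*√7/2)*(-35) + (1 - 1*14)*1 = -385*√7/2 + (1 - 14)*1 = -385*√7/2 - 13*1 = -385*√7/2 - 13 = -13 - 385*√7/2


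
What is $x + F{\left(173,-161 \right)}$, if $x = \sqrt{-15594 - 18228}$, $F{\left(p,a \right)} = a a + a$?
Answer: $25760 + 3 i \sqrt{3758} \approx 25760.0 + 183.91 i$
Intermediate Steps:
$F{\left(p,a \right)} = a + a^{2}$ ($F{\left(p,a \right)} = a^{2} + a = a + a^{2}$)
$x = 3 i \sqrt{3758}$ ($x = \sqrt{-33822} = 3 i \sqrt{3758} \approx 183.91 i$)
$x + F{\left(173,-161 \right)} = 3 i \sqrt{3758} - 161 \left(1 - 161\right) = 3 i \sqrt{3758} - -25760 = 3 i \sqrt{3758} + 25760 = 25760 + 3 i \sqrt{3758}$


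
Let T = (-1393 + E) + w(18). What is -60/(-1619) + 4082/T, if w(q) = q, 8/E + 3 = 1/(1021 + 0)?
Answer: -9991455958/3414809371 ≈ -2.9259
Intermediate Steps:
E = -4084/1531 (E = 8/(-3 + 1/(1021 + 0)) = 8/(-3 + 1/1021) = 8/(-3062/1021) = 8*(-1021/3062) = -4084/1531 ≈ -2.6675)
T = -2109209/1531 (T = (-1393 - 4084/1531) + 18 = -2136767/1531 + 18 = -2109209/1531 ≈ -1377.7)
-60/(-1619) + 4082/T = -60/(-1619) + 4082/(-2109209/1531) = -60*(-1/1619) + 4082*(-1531/2109209) = 60/1619 - 6249542/2109209 = -9991455958/3414809371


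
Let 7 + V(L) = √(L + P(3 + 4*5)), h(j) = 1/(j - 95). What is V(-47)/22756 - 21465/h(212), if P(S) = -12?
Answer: -57149532187/22756 + I*√59/22756 ≈ -2.5114e+6 + 0.00033754*I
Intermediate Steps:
h(j) = 1/(-95 + j)
V(L) = -7 + √(-12 + L) (V(L) = -7 + √(L - 12) = -7 + √(-12 + L))
V(-47)/22756 - 21465/h(212) = (-7 + √(-12 - 47))/22756 - 21465/(1/(-95 + 212)) = (-7 + √(-59))*(1/22756) - 21465/(1/117) = (-7 + I*√59)*(1/22756) - 21465/1/117 = (-7/22756 + I*√59/22756) - 21465*117 = (-7/22756 + I*√59/22756) - 2511405 = -57149532187/22756 + I*√59/22756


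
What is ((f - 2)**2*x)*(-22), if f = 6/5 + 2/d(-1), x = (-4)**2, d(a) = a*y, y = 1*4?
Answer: -14872/25 ≈ -594.88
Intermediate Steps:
y = 4
d(a) = 4*a (d(a) = a*4 = 4*a)
x = 16
f = 7/10 (f = 6/5 + 2/((4*(-1))) = 6*(1/5) + 2/(-4) = 6/5 + 2*(-1/4) = 6/5 - 1/2 = 7/10 ≈ 0.70000)
((f - 2)**2*x)*(-22) = ((7/10 - 2)**2*16)*(-22) = ((-13/10)**2*16)*(-22) = ((169/100)*16)*(-22) = (676/25)*(-22) = -14872/25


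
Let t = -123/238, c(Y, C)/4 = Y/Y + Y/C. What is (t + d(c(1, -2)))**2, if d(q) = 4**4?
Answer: 3697248025/56644 ≈ 65272.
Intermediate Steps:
c(Y, C) = 4 + 4*Y/C (c(Y, C) = 4*(Y/Y + Y/C) = 4*(1 + Y/C) = 4 + 4*Y/C)
d(q) = 256
t = -123/238 (t = -123*1/238 = -123/238 ≈ -0.51681)
(t + d(c(1, -2)))**2 = (-123/238 + 256)**2 = (60805/238)**2 = 3697248025/56644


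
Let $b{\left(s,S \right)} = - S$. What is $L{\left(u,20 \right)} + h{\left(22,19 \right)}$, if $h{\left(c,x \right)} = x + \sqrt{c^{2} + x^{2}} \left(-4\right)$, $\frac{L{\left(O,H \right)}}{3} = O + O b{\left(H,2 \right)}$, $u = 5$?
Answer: $4 - 52 \sqrt{5} \approx -112.28$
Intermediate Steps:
$L{\left(O,H \right)} = - 3 O$ ($L{\left(O,H \right)} = 3 \left(O + O \left(\left(-1\right) 2\right)\right) = 3 \left(O + O \left(-2\right)\right) = 3 \left(O - 2 O\right) = 3 \left(- O\right) = - 3 O$)
$h{\left(c,x \right)} = x - 4 \sqrt{c^{2} + x^{2}}$
$L{\left(u,20 \right)} + h{\left(22,19 \right)} = \left(-3\right) 5 + \left(19 - 4 \sqrt{22^{2} + 19^{2}}\right) = -15 + \left(19 - 4 \sqrt{484 + 361}\right) = -15 + \left(19 - 4 \sqrt{845}\right) = -15 + \left(19 - 4 \cdot 13 \sqrt{5}\right) = -15 + \left(19 - 52 \sqrt{5}\right) = 4 - 52 \sqrt{5}$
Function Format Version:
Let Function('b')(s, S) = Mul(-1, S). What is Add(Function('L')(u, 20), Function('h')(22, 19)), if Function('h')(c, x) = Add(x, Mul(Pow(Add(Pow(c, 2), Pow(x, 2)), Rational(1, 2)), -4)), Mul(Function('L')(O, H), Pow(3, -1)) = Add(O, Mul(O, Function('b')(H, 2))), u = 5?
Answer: Add(4, Mul(-52, Pow(5, Rational(1, 2)))) ≈ -112.28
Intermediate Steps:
Function('L')(O, H) = Mul(-3, O) (Function('L')(O, H) = Mul(3, Add(O, Mul(O, Mul(-1, 2)))) = Mul(3, Add(O, Mul(O, -2))) = Mul(3, Add(O, Mul(-2, O))) = Mul(3, Mul(-1, O)) = Mul(-3, O))
Function('h')(c, x) = Add(x, Mul(-4, Pow(Add(Pow(c, 2), Pow(x, 2)), Rational(1, 2))))
Add(Function('L')(u, 20), Function('h')(22, 19)) = Add(Mul(-3, 5), Add(19, Mul(-4, Pow(Add(Pow(22, 2), Pow(19, 2)), Rational(1, 2))))) = Add(-15, Add(19, Mul(-4, Pow(Add(484, 361), Rational(1, 2))))) = Add(-15, Add(19, Mul(-4, Pow(845, Rational(1, 2))))) = Add(-15, Add(19, Mul(-4, Mul(13, Pow(5, Rational(1, 2)))))) = Add(-15, Add(19, Mul(-52, Pow(5, Rational(1, 2))))) = Add(4, Mul(-52, Pow(5, Rational(1, 2))))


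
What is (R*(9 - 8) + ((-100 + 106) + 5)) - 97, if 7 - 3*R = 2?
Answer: -253/3 ≈ -84.333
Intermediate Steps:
R = 5/3 (R = 7/3 - 1/3*2 = 7/3 - 2/3 = 5/3 ≈ 1.6667)
(R*(9 - 8) + ((-100 + 106) + 5)) - 97 = (5*(9 - 8)/3 + ((-100 + 106) + 5)) - 97 = ((5/3)*1 + (6 + 5)) - 97 = (5/3 + 11) - 97 = 38/3 - 97 = -253/3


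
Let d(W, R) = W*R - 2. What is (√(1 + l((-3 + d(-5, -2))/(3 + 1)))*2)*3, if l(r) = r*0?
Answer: 6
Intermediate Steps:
d(W, R) = -2 + R*W (d(W, R) = R*W - 2 = -2 + R*W)
l(r) = 0
(√(1 + l((-3 + d(-5, -2))/(3 + 1)))*2)*3 = (√(1 + 0)*2)*3 = (√1*2)*3 = (1*2)*3 = 2*3 = 6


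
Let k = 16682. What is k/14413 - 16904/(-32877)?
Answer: 792091466/473856201 ≈ 1.6716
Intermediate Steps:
k/14413 - 16904/(-32877) = 16682/14413 - 16904/(-32877) = 16682*(1/14413) - 16904*(-1/32877) = 16682/14413 + 16904/32877 = 792091466/473856201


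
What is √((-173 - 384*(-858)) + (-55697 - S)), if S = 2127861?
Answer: I*√1854259 ≈ 1361.7*I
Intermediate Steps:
√((-173 - 384*(-858)) + (-55697 - S)) = √((-173 - 384*(-858)) + (-55697 - 1*2127861)) = √((-173 + 329472) + (-55697 - 2127861)) = √(329299 - 2183558) = √(-1854259) = I*√1854259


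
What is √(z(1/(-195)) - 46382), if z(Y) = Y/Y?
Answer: I*√46381 ≈ 215.36*I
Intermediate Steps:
z(Y) = 1
√(z(1/(-195)) - 46382) = √(1 - 46382) = √(-46381) = I*√46381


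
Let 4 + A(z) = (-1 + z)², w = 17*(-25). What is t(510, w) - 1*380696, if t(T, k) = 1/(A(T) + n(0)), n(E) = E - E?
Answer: -98629577591/259077 ≈ -3.8070e+5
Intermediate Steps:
n(E) = 0
w = -425
A(z) = -4 + (-1 + z)²
t(T, k) = 1/(-4 + (-1 + T)²) (t(T, k) = 1/((-4 + (-1 + T)²) + 0) = 1/(-4 + (-1 + T)²))
t(510, w) - 1*380696 = 1/(-4 + (-1 + 510)²) - 1*380696 = 1/(-4 + 509²) - 380696 = 1/(-4 + 259081) - 380696 = 1/259077 - 380696 = -98629577591/259077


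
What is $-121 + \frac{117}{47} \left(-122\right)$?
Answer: $- \frac{19961}{47} \approx -424.7$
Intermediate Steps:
$-121 + \frac{117}{47} \left(-122\right) = -121 - \frac{14274}{47} = - \frac{19961}{47}$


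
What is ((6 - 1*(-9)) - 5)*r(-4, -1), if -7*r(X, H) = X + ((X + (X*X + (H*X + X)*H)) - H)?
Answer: -90/7 ≈ -12.857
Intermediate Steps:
r(X, H) = -2*X/7 - X²/7 + H/7 - H*(X + H*X)/7 (r(X, H) = -(X + ((X + (X*X + (H*X + X)*H)) - H))/7 = -(X + ((X + (X² + (X + H*X)*H)) - H))/7 = -(X + ((X + (X² + H*(X + H*X))) - H))/7 = -(X + ((X + X² + H*(X + H*X)) - H))/7 = -(X + (X + X² - H + H*(X + H*X)))/7 = -(X² - H + 2*X + H*(X + H*X))/7 = -2*X/7 - X²/7 + H/7 - H*(X + H*X)/7)
((6 - 1*(-9)) - 5)*r(-4, -1) = ((6 - 1*(-9)) - 5)*(-2/7*(-4) - ⅐*(-4)² + (⅐)*(-1) - ⅐*(-1)*(-4) - ⅐*(-4)*(-1)²) = ((6 + 9) - 5)*(8/7 - ⅐*16 - ⅐ - 4/7 - ⅐*(-4)*1) = (15 - 5)*(8/7 - 16/7 - ⅐ - 4/7 + 4/7) = 10*(-9/7) = -90/7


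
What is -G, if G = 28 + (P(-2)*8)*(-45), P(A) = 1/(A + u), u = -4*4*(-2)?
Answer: -16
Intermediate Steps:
u = 32 (u = -16*(-2) = 32)
P(A) = 1/(32 + A) (P(A) = 1/(A + 32) = 1/(32 + A))
G = 16 (G = 28 + (8/(32 - 2))*(-45) = 28 + (8/30)*(-45) = 28 + ((1/30)*8)*(-45) = 28 + (4/15)*(-45) = 28 - 12 = 16)
-G = -1*16 = -16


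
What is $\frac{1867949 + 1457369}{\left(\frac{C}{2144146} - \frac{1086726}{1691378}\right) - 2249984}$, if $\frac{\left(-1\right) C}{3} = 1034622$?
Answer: $- \frac{1507433726545846723}{1019964080575112792} \approx -1.4779$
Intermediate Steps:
$C = -3103866$ ($C = \left(-3\right) 1034622 = -3103866$)
$\frac{1867949 + 1457369}{\left(\frac{C}{2144146} - \frac{1086726}{1691378}\right) - 2249984} = \frac{1867949 + 1457369}{\left(- \frac{3103866}{2144146} - \frac{1086726}{1691378}\right) - 2249984} = \frac{3325318}{\left(\left(-3103866\right) \frac{1}{2144146} - \frac{543363}{845689}\right) - 2249984} = \frac{3325318}{\left(- \frac{1551933}{1072073} - \frac{543363}{845689}\right) - 2249984} = \frac{3325318}{- \frac{1894977468336}{906640343297} - 2249984} = \frac{3325318}{- \frac{2039928161150225584}{906640343297}} = 3325318 \left(- \frac{906640343297}{2039928161150225584}\right) = - \frac{1507433726545846723}{1019964080575112792}$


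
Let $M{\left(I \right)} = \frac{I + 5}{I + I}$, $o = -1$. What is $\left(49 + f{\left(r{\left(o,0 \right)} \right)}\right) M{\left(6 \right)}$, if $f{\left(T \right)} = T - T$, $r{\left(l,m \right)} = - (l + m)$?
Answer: $\frac{539}{12} \approx 44.917$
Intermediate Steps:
$M{\left(I \right)} = \frac{5 + I}{2 I}$
$r{\left(l,m \right)} = - l - m$
$f{\left(T \right)} = 0$
$\left(49 + f{\left(r{\left(o,0 \right)} \right)}\right) M{\left(6 \right)} = \left(49 + 0\right) \frac{5 + 6}{2 \cdot 6} = 49 \cdot \frac{1}{2} \cdot \frac{1}{6} \cdot 11 = 49 \cdot \frac{11}{12} = \frac{539}{12}$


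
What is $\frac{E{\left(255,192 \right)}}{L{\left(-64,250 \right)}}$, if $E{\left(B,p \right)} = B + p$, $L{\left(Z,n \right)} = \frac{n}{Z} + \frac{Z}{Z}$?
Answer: $- \frac{4768}{31} \approx -153.81$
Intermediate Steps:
$L{\left(Z,n \right)} = 1 + \frac{n}{Z}$ ($L{\left(Z,n \right)} = \frac{n}{Z} + 1 = 1 + \frac{n}{Z}$)
$\frac{E{\left(255,192 \right)}}{L{\left(-64,250 \right)}} = \frac{255 + 192}{\frac{1}{-64} \left(-64 + 250\right)} = \frac{447}{\left(- \frac{1}{64}\right) 186} = \frac{447}{- \frac{93}{32}} = 447 \left(- \frac{32}{93}\right) = - \frac{4768}{31}$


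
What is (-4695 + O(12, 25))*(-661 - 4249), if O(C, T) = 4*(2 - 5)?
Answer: 23111370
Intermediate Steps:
O(C, T) = -12 (O(C, T) = 4*(-3) = -12)
(-4695 + O(12, 25))*(-661 - 4249) = (-4695 - 12)*(-661 - 4249) = -4707*(-4910) = 23111370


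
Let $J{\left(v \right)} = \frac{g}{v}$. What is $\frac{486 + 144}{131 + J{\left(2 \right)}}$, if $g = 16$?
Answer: $\frac{630}{139} \approx 4.5324$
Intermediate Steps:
$J{\left(v \right)} = \frac{16}{v}$
$\frac{486 + 144}{131 + J{\left(2 \right)}} = \frac{486 + 144}{131 + \frac{16}{2}} = \frac{630}{131 + 16 \cdot \frac{1}{2}} = \frac{630}{131 + 8} = \frac{630}{139}$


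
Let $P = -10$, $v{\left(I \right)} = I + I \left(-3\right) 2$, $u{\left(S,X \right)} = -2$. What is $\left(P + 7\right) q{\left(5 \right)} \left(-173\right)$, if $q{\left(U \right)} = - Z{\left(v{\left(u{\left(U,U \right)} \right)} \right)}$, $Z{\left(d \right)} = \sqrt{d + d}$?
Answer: $- 1038 \sqrt{5} \approx -2321.0$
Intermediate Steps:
$v{\left(I \right)} = - 5 I$ ($v{\left(I \right)} = I + - 3 I 2 = I - 6 I = - 5 I$)
$Z{\left(d \right)} = \sqrt{2} \sqrt{d}$ ($Z{\left(d \right)} = \sqrt{2 d} = \sqrt{2} \sqrt{d}$)
$q{\left(U \right)} = - 2 \sqrt{5}$ ($q{\left(U \right)} = - \sqrt{2} \sqrt{\left(-5\right) \left(-2\right)} = - \sqrt{2} \sqrt{10} = - 2 \sqrt{5}$)
$\left(P + 7\right) q{\left(5 \right)} \left(-173\right) = \left(-10 + 7\right) \left(- 2 \sqrt{5}\right) \left(-173\right) = - 3 \left(- 2 \sqrt{5}\right) \left(-173\right) = 6 \sqrt{5} \left(-173\right) = - 1038 \sqrt{5}$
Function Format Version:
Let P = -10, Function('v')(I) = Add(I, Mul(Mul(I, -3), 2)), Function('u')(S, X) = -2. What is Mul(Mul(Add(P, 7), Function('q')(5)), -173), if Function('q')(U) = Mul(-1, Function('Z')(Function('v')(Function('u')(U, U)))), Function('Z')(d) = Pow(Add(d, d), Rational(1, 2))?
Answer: Mul(-1038, Pow(5, Rational(1, 2))) ≈ -2321.0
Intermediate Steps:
Function('v')(I) = Mul(-5, I) (Function('v')(I) = Add(I, Mul(Mul(-3, I), 2)) = Add(I, Mul(-6, I)) = Mul(-5, I))
Function('Z')(d) = Mul(Pow(2, Rational(1, 2)), Pow(d, Rational(1, 2))) (Function('Z')(d) = Pow(Mul(2, d), Rational(1, 2)) = Mul(Pow(2, Rational(1, 2)), Pow(d, Rational(1, 2))))
Function('q')(U) = Mul(-2, Pow(5, Rational(1, 2))) (Function('q')(U) = Mul(-1, Mul(Pow(2, Rational(1, 2)), Pow(Mul(-5, -2), Rational(1, 2)))) = Mul(-1, Mul(Pow(2, Rational(1, 2)), Pow(10, Rational(1, 2)))) = Mul(-1, Mul(2, Pow(5, Rational(1, 2)))) = Mul(-2, Pow(5, Rational(1, 2))))
Mul(Mul(Add(P, 7), Function('q')(5)), -173) = Mul(Mul(Add(-10, 7), Mul(-2, Pow(5, Rational(1, 2)))), -173) = Mul(Mul(-3, Mul(-2, Pow(5, Rational(1, 2)))), -173) = Mul(Mul(6, Pow(5, Rational(1, 2))), -173) = Mul(-1038, Pow(5, Rational(1, 2)))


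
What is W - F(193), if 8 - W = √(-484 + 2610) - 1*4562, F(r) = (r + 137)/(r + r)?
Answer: 881845/193 - √2126 ≈ 4523.0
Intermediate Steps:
F(r) = (137 + r)/(2*r) (F(r) = (137 + r)/((2*r)) = (137 + r)*(1/(2*r)) = (137 + r)/(2*r))
W = 4570 - √2126 (W = 8 - (√(-484 + 2610) - 1*4562) = 8 - (√2126 - 4562) = 8 - (-4562 + √2126) = 8 + (4562 - √2126) = 4570 - √2126 ≈ 4523.9)
W - F(193) = (4570 - √2126) - (137 + 193)/(2*193) = (4570 - √2126) - 330/(2*193) = (4570 - √2126) - 1*165/193 = (4570 - √2126) - 165/193 = 881845/193 - √2126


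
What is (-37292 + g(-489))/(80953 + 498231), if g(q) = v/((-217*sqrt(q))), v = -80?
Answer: -9323/144796 - 5*I*sqrt(489)/3841184487 ≈ -0.064387 - 2.8785e-8*I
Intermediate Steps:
g(q) = 80/(217*sqrt(q)) (g(q) = -80*(-1/(217*sqrt(q))) = -(-80)/(217*sqrt(q)) = 80/(217*sqrt(q)))
(-37292 + g(-489))/(80953 + 498231) = (-37292 + 80/(217*sqrt(-489)))/(80953 + 498231) = (-37292 + 80*(-I*sqrt(489)/489)/217)/579184 = (-37292 - 80*I*sqrt(489)/106113)*(1/579184) = -9323/144796 - 5*I*sqrt(489)/3841184487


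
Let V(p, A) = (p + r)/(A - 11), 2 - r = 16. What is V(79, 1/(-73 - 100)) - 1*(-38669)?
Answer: 73614531/1904 ≈ 38663.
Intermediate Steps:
r = -14 (r = 2 - 1*16 = 2 - 16 = -14)
V(p, A) = (-14 + p)/(-11 + A) (V(p, A) = (p - 14)/(A - 11) = (-14 + p)/(-11 + A))
V(79, 1/(-73 - 100)) - 1*(-38669) = (-14 + 79)/(-11 + 1/(-73 - 100)) - 1*(-38669) = 65/(-11 + 1/(-173)) + 38669 = 65/(-11 - 1/173) + 38669 = 65/(-1904/173) + 38669 = -173/1904*65 + 38669 = -11245/1904 + 38669 = 73614531/1904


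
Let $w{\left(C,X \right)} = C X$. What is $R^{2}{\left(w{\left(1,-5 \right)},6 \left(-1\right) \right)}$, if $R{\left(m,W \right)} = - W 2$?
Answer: $144$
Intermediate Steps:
$R{\left(m,W \right)} = - 2 W$
$R^{2}{\left(w{\left(1,-5 \right)},6 \left(-1\right) \right)} = \left(- 2 \cdot 6 \left(-1\right)\right)^{2} = \left(\left(-2\right) \left(-6\right)\right)^{2} = 12^{2} = 144$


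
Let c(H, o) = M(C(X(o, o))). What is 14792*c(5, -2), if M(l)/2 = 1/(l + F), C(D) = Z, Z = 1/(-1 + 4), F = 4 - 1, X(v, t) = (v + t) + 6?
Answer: 44376/5 ≈ 8875.2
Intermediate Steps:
X(v, t) = 6 + t + v (X(v, t) = (t + v) + 6 = 6 + t + v)
F = 3
Z = ⅓ (Z = 1/3 = ⅓ ≈ 0.33333)
C(D) = ⅓
M(l) = 2/(3 + l) (M(l) = 2/(l + 3) = 2/(3 + l))
c(H, o) = ⅗ (c(H, o) = 2/(3 + ⅓) = 2/(10/3) = 2*(3/10) = ⅗)
14792*c(5, -2) = 14792*(⅗) = 44376/5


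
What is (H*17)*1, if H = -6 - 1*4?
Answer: -170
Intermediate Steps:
H = -10 (H = -6 - 4 = -10)
(H*17)*1 = -10*17*1 = -170*1 = -170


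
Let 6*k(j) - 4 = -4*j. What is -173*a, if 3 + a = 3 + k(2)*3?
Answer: 346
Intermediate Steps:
k(j) = 2/3 - 2*j/3 (k(j) = 2/3 + (-4*j)/6 = 2/3 - 2*j/3)
a = -2 (a = -3 + (3 + (2/3 - 2/3*2)*3) = -3 + (3 + (2/3 - 4/3)*3) = -3 + (3 - 2/3*3) = -3 + (3 - 2) = -3 + 1 = -2)
-173*a = -173*(-2) = 346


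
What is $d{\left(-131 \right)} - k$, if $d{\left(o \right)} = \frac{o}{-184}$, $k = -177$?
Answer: $\frac{32699}{184} \approx 177.71$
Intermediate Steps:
$d{\left(o \right)} = - \frac{o}{184}$ ($d{\left(o \right)} = o \left(- \frac{1}{184}\right) = - \frac{o}{184}$)
$d{\left(-131 \right)} - k = \left(- \frac{1}{184}\right) \left(-131\right) - -177 = \frac{131}{184} + 177 = \frac{32699}{184}$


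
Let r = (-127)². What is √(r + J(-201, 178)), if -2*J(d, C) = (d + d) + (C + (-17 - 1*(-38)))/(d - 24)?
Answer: √14697398/30 ≈ 127.79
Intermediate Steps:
J(d, C) = -d - (21 + C)/(2*(-24 + d)) (J(d, C) = -((d + d) + (C + (-17 - 1*(-38)))/(d - 24))/2 = -(2*d + (C + (-17 + 38))/(-24 + d))/2 = -(2*d + (C + 21)/(-24 + d))/2 = -(2*d + (21 + C)/(-24 + d))/2 = -d - (21 + C)/(2*(-24 + d)))
r = 16129
√(r + J(-201, 178)) = √(16129 + (-21 - 1*178 - 2*(-201)² + 48*(-201))/(2*(-24 - 201))) = √(16129 + (½)*(-21 - 178 - 2*40401 - 9648)/(-225)) = √(16129 + (½)*(-1/225)*(-21 - 178 - 80802 - 9648)) = √(16129 + (½)*(-1/225)*(-90649)) = √(16129 + 90649/450) = √(7348699/450) = √14697398/30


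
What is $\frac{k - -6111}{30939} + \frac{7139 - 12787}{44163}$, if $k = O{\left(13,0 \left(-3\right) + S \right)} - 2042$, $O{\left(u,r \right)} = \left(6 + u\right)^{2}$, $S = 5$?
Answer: $\frac{6966206}{455453019} \approx 0.015295$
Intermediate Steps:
$k = -1681$ ($k = \left(6 + 13\right)^{2} - 2042 = 19^{2} - 2042 = 361 - 2042 = -1681$)
$\frac{k - -6111}{30939} + \frac{7139 - 12787}{44163} = \frac{-1681 - -6111}{30939} + \frac{7139 - 12787}{44163} = \left(-1681 + 6111\right) \frac{1}{30939} - \frac{5648}{44163} = 4430 \cdot \frac{1}{30939} - \frac{5648}{44163} = \frac{4430}{30939} - \frac{5648}{44163} = \frac{6966206}{455453019}$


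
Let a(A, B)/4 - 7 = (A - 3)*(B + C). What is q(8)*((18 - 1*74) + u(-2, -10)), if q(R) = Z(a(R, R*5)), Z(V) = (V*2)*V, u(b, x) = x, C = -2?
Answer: -81964608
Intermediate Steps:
a(A, B) = 28 + 4*(-3 + A)*(-2 + B) (a(A, B) = 28 + 4*((A - 3)*(B - 2)) = 28 + 4*((-3 + A)*(-2 + B)) = 28 + 4*(-3 + A)*(-2 + B))
Z(V) = 2*V**2 (Z(V) = (2*V)*V = 2*V**2)
q(R) = 2*(52 - 68*R + 20*R**2)**2 (q(R) = 2*(52 - 12*R*5 - 8*R + 4*R*(R*5))**2 = 2*(52 - 60*R - 8*R + 4*R*(5*R))**2 = 2*(52 - 60*R - 8*R + 20*R**2)**2 = 2*(52 - 68*R + 20*R**2)**2)
q(8)*((18 - 1*74) + u(-2, -10)) = (32*(13 - 17*8 + 5*8**2)**2)*((18 - 1*74) - 10) = (32*(13 - 136 + 5*64)**2)*((18 - 74) - 10) = (32*(13 - 136 + 320)**2)*(-56 - 10) = (32*197**2)*(-66) = (32*38809)*(-66) = 1241888*(-66) = -81964608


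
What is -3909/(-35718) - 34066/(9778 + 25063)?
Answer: -360191973/414816946 ≈ -0.86832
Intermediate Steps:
-3909/(-35718) - 34066/(9778 + 25063) = -3909*(-1/35718) - 34066/34841 = 1303/11906 - 34066*1/34841 = 1303/11906 - 34066/34841 = -360191973/414816946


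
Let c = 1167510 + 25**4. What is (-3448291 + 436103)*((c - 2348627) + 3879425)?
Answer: -9304446915404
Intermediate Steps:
c = 1558135 (c = 1167510 + 390625 = 1558135)
(-3448291 + 436103)*((c - 2348627) + 3879425) = (-3448291 + 436103)*((1558135 - 2348627) + 3879425) = -3012188*(-790492 + 3879425) = -3012188*3088933 = -9304446915404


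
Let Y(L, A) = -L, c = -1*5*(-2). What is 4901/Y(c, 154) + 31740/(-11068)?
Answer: -13640417/27670 ≈ -492.97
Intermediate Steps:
c = 10 (c = -5*(-2) = 10)
4901/Y(c, 154) + 31740/(-11068) = 4901/((-1*10)) + 31740/(-11068) = 4901/(-10) + 31740*(-1/11068) = 4901*(-1/10) - 7935/2767 = -4901/10 - 7935/2767 = -13640417/27670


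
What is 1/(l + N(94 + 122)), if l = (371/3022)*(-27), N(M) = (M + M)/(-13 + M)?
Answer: -613466/727947 ≈ -0.84273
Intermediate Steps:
N(M) = 2*M/(-13 + M) (N(M) = (2*M)/(-13 + M) = 2*M/(-13 + M))
l = -10017/3022 (l = (371*(1/3022))*(-27) = (371/3022)*(-27) = -10017/3022 ≈ -3.3147)
1/(l + N(94 + 122)) = 1/(-10017/3022 + 2*(94 + 122)/(-13 + (94 + 122))) = 1/(-10017/3022 + 2*216/(-13 + 216)) = 1/(-10017/3022 + 2*216/203) = 1/(-10017/3022 + 2*216*(1/203)) = 1/(-10017/3022 + 432/203) = 1/(-727947/613466) = -613466/727947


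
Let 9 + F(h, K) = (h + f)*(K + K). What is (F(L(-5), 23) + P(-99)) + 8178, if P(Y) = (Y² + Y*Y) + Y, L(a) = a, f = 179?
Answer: 35676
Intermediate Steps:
P(Y) = Y + 2*Y² (P(Y) = (Y² + Y²) + Y = 2*Y² + Y = Y + 2*Y²)
F(h, K) = -9 + 2*K*(179 + h) (F(h, K) = -9 + (h + 179)*(K + K) = -9 + (179 + h)*(2*K) = -9 + 2*K*(179 + h))
(F(L(-5), 23) + P(-99)) + 8178 = ((-9 + 358*23 + 2*23*(-5)) - 99*(1 + 2*(-99))) + 8178 = ((-9 + 8234 - 230) - 99*(1 - 198)) + 8178 = (7995 - 99*(-197)) + 8178 = (7995 + 19503) + 8178 = 27498 + 8178 = 35676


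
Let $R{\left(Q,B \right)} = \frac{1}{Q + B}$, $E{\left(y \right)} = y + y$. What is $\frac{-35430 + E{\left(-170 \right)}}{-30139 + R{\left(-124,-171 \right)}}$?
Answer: $\frac{5276075}{4445503} \approx 1.1868$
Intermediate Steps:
$E{\left(y \right)} = 2 y$
$R{\left(Q,B \right)} = \frac{1}{B + Q}$
$\frac{-35430 + E{\left(-170 \right)}}{-30139 + R{\left(-124,-171 \right)}} = \frac{-35430 + 2 \left(-170\right)}{-30139 + \frac{1}{-171 - 124}} = \frac{-35430 - 340}{-30139 + \frac{1}{-295}} = - \frac{35770}{-30139 - \frac{1}{295}} = - \frac{35770}{- \frac{8891006}{295}} = \left(-35770\right) \left(- \frac{295}{8891006}\right) = \frac{5276075}{4445503}$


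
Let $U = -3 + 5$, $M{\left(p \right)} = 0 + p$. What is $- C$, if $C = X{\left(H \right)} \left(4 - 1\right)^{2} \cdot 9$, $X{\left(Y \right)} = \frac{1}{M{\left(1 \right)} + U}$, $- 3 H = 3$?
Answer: $-27$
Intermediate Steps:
$M{\left(p \right)} = p$
$U = 2$
$H = -1$ ($H = \left(- \frac{1}{3}\right) 3 = -1$)
$X{\left(Y \right)} = \frac{1}{3}$ ($X{\left(Y \right)} = \frac{1}{1 + 2} = \frac{1}{3}$)
$C = 27$ ($C = \frac{\left(4 - 1\right)^{2}}{3} \cdot 9 = \frac{3^{2}}{3} \cdot 9 = \frac{1}{3} \cdot 9 \cdot 9 = 3 \cdot 9 = 27$)
$- C = \left(-1\right) 27 = -27$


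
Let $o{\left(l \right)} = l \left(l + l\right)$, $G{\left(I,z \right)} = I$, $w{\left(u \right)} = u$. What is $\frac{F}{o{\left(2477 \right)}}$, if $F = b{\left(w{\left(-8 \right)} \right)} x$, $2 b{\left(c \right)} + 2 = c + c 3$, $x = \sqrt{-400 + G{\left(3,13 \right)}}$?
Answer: $- \frac{17 i \sqrt{397}}{12271058} \approx - 2.7603 \cdot 10^{-5} i$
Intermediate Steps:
$o{\left(l \right)} = 2 l^{2}$ ($o{\left(l \right)} = l 2 l = 2 l^{2}$)
$x = i \sqrt{397}$ ($x = \sqrt{-400 + 3} = \sqrt{-397} = i \sqrt{397} \approx 19.925 i$)
$b{\left(c \right)} = -1 + 2 c$ ($b{\left(c \right)} = -1 + \frac{c + c 3}{2} = -1 + \frac{c + 3 c}{2} = -1 + \frac{4 c}{2} = -1 + 2 c$)
$F = - 17 i \sqrt{397}$ ($F = \left(-1 + 2 \left(-8\right)\right) i \sqrt{397} = \left(-1 - 16\right) i \sqrt{397} = - 17 i \sqrt{397} \approx - 338.72 i$)
$\frac{F}{o{\left(2477 \right)}} = \frac{\left(-17\right) i \sqrt{397}}{2 \cdot 2477^{2}} = \frac{\left(-17\right) i \sqrt{397}}{2 \cdot 6135529} = \frac{\left(-17\right) i \sqrt{397}}{12271058} = - 17 i \sqrt{397} \cdot \frac{1}{12271058} = - \frac{17 i \sqrt{397}}{12271058}$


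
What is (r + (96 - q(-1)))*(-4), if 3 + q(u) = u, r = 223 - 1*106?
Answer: -868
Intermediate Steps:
r = 117 (r = 223 - 106 = 117)
q(u) = -3 + u
(r + (96 - q(-1)))*(-4) = (117 + (96 - (-3 - 1)))*(-4) = (117 + (96 - 1*(-4)))*(-4) = (117 + (96 + 4))*(-4) = (117 + 100)*(-4) = 217*(-4) = -868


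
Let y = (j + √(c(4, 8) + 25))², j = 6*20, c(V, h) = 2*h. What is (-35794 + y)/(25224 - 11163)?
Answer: -21353/14061 + 80*√41/4687 ≈ -1.4093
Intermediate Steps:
j = 120
y = (120 + √41)² (y = (120 + √(2*8 + 25))² = (120 + √(16 + 25))² = (120 + √41)² ≈ 15978.)
(-35794 + y)/(25224 - 11163) = (-35794 + (120 + √41)²)/(25224 - 11163) = (-35794 + (120 + √41)²)/14061 = (-35794 + (120 + √41)²)*(1/14061) = -35794/14061 + (120 + √41)²/14061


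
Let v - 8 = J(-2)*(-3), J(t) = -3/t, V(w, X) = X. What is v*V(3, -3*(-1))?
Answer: 21/2 ≈ 10.500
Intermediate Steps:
v = 7/2 (v = 8 - 3/(-2)*(-3) = 8 - 3*(-1/2)*(-3) = 8 + (3/2)*(-3) = 8 - 9/2 = 7/2 ≈ 3.5000)
v*V(3, -3*(-1)) = 7*(-3*(-1))/2 = (7/2)*3 = 21/2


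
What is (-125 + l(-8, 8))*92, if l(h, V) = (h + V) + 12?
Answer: -10396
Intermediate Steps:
l(h, V) = 12 + V + h (l(h, V) = (V + h) + 12 = 12 + V + h)
(-125 + l(-8, 8))*92 = (-125 + (12 + 8 - 8))*92 = (-125 + 12)*92 = -113*92 = -10396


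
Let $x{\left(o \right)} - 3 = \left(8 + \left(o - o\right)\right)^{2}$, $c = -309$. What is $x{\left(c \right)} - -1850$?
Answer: $1917$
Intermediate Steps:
$x{\left(o \right)} = 67$ ($x{\left(o \right)} = 3 + \left(8 + \left(o - o\right)\right)^{2} = 3 + \left(8 + 0\right)^{2} = 3 + 8^{2} = 3 + 64 = 67$)
$x{\left(c \right)} - -1850 = 67 - -1850 = 67 + 1850 = 1917$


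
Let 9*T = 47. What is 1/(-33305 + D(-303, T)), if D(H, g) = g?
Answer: -9/299698 ≈ -3.0030e-5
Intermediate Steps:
T = 47/9 (T = (1/9)*47 = 47/9 ≈ 5.2222)
1/(-33305 + D(-303, T)) = 1/(-33305 + 47/9) = 1/(-299698/9) = -9/299698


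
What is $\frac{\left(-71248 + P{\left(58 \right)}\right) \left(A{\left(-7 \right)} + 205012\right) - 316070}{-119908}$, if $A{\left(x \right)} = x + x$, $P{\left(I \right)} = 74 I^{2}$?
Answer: $- \frac{18212684277}{59954} \approx -3.0378 \cdot 10^{5}$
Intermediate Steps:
$A{\left(x \right)} = 2 x$
$\frac{\left(-71248 + P{\left(58 \right)}\right) \left(A{\left(-7 \right)} + 205012\right) - 316070}{-119908} = \frac{\left(-71248 + 74 \cdot 58^{2}\right) \left(2 \left(-7\right) + 205012\right) - 316070}{-119908} = \left(\left(-71248 + 74 \cdot 3364\right) \left(-14 + 205012\right) - 316070\right) \left(- \frac{1}{119908}\right) = \left(\left(-71248 + 248936\right) 204998 - 316070\right) \left(- \frac{1}{119908}\right) = \left(177688 \cdot 204998 - 316070\right) \left(- \frac{1}{119908}\right) = \left(36425684624 - 316070\right) \left(- \frac{1}{119908}\right) = 36425368554 \left(- \frac{1}{119908}\right) = - \frac{18212684277}{59954}$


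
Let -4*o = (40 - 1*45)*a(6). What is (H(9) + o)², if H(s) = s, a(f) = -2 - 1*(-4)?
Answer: 529/4 ≈ 132.25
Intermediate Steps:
a(f) = 2 (a(f) = -2 + 4 = 2)
o = 5/2 (o = -(40 - 1*45)*2/4 = -(40 - 45)*2/4 = -(-5)*2/4 = -¼*(-10) = 5/2 ≈ 2.5000)
(H(9) + o)² = (9 + 5/2)² = (23/2)² = 529/4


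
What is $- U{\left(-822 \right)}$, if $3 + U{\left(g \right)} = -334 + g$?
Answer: $1159$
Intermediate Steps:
$U{\left(g \right)} = -337 + g$ ($U{\left(g \right)} = -3 + \left(-334 + g\right) = -337 + g$)
$- U{\left(-822 \right)} = - (-337 - 822) = \left(-1\right) \left(-1159\right) = 1159$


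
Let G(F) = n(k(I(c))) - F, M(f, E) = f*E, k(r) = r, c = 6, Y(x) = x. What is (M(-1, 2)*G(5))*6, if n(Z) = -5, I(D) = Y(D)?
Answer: 120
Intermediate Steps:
I(D) = D
M(f, E) = E*f
G(F) = -5 - F
(M(-1, 2)*G(5))*6 = ((2*(-1))*(-5 - 1*5))*6 = -2*(-5 - 5)*6 = -2*(-10)*6 = 20*6 = 120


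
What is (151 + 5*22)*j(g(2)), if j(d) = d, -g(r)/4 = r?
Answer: -2088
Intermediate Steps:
g(r) = -4*r
(151 + 5*22)*j(g(2)) = (151 + 5*22)*(-4*2) = (151 + 110)*(-8) = 261*(-8) = -2088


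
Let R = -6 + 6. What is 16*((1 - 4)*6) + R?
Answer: -288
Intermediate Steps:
R = 0
16*((1 - 4)*6) + R = 16*((1 - 4)*6) + 0 = 16*(-3*6) + 0 = 16*(-18) + 0 = -288 + 0 = -288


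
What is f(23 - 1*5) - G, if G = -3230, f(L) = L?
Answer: 3248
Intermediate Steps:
f(23 - 1*5) - G = (23 - 1*5) - 1*(-3230) = (23 - 5) + 3230 = 18 + 3230 = 3248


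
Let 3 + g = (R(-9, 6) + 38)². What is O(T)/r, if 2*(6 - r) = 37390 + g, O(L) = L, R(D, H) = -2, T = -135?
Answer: 270/38671 ≈ 0.0069820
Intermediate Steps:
g = 1293 (g = -3 + (-2 + 38)² = -3 + 36² = -3 + 1296 = 1293)
r = -38671/2 (r = 6 - (37390 + 1293)/2 = 6 - ½*38683 = 6 - 38683/2 = -38671/2 ≈ -19336.)
O(T)/r = -135/(-38671/2) = -135*(-2/38671) = 270/38671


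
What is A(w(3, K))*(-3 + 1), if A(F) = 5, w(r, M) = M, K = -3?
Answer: -10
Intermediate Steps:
A(w(3, K))*(-3 + 1) = 5*(-3 + 1) = 5*(-2) = -10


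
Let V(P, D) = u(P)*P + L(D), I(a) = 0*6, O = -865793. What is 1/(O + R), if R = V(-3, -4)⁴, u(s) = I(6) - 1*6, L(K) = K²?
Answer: 1/470543 ≈ 2.1252e-6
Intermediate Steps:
I(a) = 0
u(s) = -6 (u(s) = 0 - 1*6 = 0 - 6 = -6)
V(P, D) = D² - 6*P (V(P, D) = -6*P + D² = D² - 6*P)
R = 1336336 (R = ((-4)² - 6*(-3))⁴ = (16 + 18)⁴ = 34⁴ = 1336336)
1/(O + R) = 1/(-865793 + 1336336) = 1/470543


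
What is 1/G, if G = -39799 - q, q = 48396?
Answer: -1/88195 ≈ -1.1339e-5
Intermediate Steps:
G = -88195 (G = -39799 - 1*48396 = -39799 - 48396 = -88195)
1/G = 1/(-88195) = -1/88195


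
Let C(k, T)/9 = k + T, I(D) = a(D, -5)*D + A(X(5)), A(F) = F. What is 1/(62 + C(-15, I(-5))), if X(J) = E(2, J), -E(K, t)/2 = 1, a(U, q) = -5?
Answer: 1/134 ≈ 0.0074627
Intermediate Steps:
E(K, t) = -2 (E(K, t) = -2*1 = -2)
X(J) = -2
I(D) = -2 - 5*D (I(D) = -5*D - 2 = -2 - 5*D)
C(k, T) = 9*T + 9*k (C(k, T) = 9*(k + T) = 9*(T + k) = 9*T + 9*k)
1/(62 + C(-15, I(-5))) = 1/(62 + (9*(-2 - 5*(-5)) + 9*(-15))) = 1/(62 + (9*(-2 + 25) - 135)) = 1/(62 + (9*23 - 135)) = 1/(62 + (207 - 135)) = 1/(62 + 72) = 1/134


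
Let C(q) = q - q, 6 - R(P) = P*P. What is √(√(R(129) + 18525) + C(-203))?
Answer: 3^(¾)*70^(¼) ≈ 6.5935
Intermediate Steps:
R(P) = 6 - P² (R(P) = 6 - P*P = 6 - P²)
C(q) = 0
√(√(R(129) + 18525) + C(-203)) = √(√((6 - 1*129²) + 18525) + 0) = √(√((6 - 1*16641) + 18525) + 0) = √(√((6 - 16641) + 18525) + 0) = √(√(-16635 + 18525) + 0) = √(√1890 + 0) = √(3*√210 + 0) = √(3*√210) = 3^(¾)*70^(¼)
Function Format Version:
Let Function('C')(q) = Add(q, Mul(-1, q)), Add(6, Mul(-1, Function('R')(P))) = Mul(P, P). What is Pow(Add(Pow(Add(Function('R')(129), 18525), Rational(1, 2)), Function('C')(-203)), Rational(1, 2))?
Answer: Mul(Pow(3, Rational(3, 4)), Pow(70, Rational(1, 4))) ≈ 6.5935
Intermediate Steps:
Function('R')(P) = Add(6, Mul(-1, Pow(P, 2))) (Function('R')(P) = Add(6, Mul(-1, Mul(P, P))) = Add(6, Mul(-1, Pow(P, 2))))
Function('C')(q) = 0
Pow(Add(Pow(Add(Function('R')(129), 18525), Rational(1, 2)), Function('C')(-203)), Rational(1, 2)) = Pow(Add(Pow(Add(Add(6, Mul(-1, Pow(129, 2))), 18525), Rational(1, 2)), 0), Rational(1, 2)) = Pow(Add(Pow(Add(Add(6, Mul(-1, 16641)), 18525), Rational(1, 2)), 0), Rational(1, 2)) = Pow(Add(Pow(Add(Add(6, -16641), 18525), Rational(1, 2)), 0), Rational(1, 2)) = Pow(Add(Pow(Add(-16635, 18525), Rational(1, 2)), 0), Rational(1, 2)) = Pow(Add(Pow(1890, Rational(1, 2)), 0), Rational(1, 2)) = Pow(Add(Mul(3, Pow(210, Rational(1, 2))), 0), Rational(1, 2)) = Pow(Mul(3, Pow(210, Rational(1, 2))), Rational(1, 2)) = Mul(Pow(3, Rational(3, 4)), Pow(70, Rational(1, 4)))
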